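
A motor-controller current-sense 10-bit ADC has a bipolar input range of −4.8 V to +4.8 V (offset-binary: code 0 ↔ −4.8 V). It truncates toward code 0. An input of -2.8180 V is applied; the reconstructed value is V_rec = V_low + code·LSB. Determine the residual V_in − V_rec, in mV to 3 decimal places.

3.875 mV

One LSB is 9.6 V / 1024 = 9.375 mV.
(V_in − V_low)/LSB = (-2.8180 − (−4.8))/0.009375 = 211.4133 → code 211 (floor).
V_rec = (−4.8) + 211·0.009375 = -2.821875 V.
Error = -2.8180 − (−2.821875) = 0.003875 V = 3.875 mV.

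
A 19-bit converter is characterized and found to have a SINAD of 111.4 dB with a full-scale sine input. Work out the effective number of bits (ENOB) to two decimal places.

ENOB = (SINAD − 1.76) / 6.02 = (111.4 − 1.76)/6.02 = 18.213.

18.21 bits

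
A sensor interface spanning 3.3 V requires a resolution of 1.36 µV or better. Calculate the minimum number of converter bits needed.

22 bits

Number of steps required ≥ 3.3 V / 1.36 µV = 2426470.59.
Need 2^N ≥ 2426470.59; 2^21 = 2097152, 2^22 = 4194304.
Minimum N = 22.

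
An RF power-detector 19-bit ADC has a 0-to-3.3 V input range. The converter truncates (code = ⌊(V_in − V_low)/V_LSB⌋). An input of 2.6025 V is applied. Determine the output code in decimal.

Full-scale span = 3.3 V; LSB = 3.3/2^19 = 6.29 µV.
Input sits at 413472.582 steps above V_low.
⌊·⌋(413472.582) = 413472.

code 413472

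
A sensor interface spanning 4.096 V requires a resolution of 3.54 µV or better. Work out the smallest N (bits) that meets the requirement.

Number of steps required ≥ 4.096 V / 3.54 µV = 1157062.15.
Need 2^N ≥ 1157062.15; 2^20 = 1048576, 2^21 = 2097152.
Minimum N = 21.

21 bits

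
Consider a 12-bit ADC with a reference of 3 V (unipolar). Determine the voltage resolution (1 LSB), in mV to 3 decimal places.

Full-scale span = 3 V.
LSB = 3 / 2^12 = 3 / 4096 = 0.000732422 V = 0.732 mV.

0.732 mV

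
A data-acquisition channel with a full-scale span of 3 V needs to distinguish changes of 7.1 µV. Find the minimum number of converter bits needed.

19 bits

Number of steps required ≥ 3 V / 7.1 µV = 422535.21.
Need 2^N ≥ 422535.21; 2^18 = 262144, 2^19 = 524288.
Minimum N = 19.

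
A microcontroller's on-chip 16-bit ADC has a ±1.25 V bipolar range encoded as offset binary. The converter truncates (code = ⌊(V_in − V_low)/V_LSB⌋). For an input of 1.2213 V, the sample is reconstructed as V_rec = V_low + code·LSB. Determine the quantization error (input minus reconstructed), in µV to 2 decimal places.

One LSB is 2.5 V / 65536 = 38.15 µV.
(1.2213 − (−1.25))/3.8147e-05 = 64783.6467; ⌊·⌋ gives code 64783.
V_rec = (−1.25) + 64783·3.8147e-05 = 1.2212753 V.
Error = 1.2213 − 1.2212753 = 2.46704e-05 V = 24.67 µV.

24.67 µV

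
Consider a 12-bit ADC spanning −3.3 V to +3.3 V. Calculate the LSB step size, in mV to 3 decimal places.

1.611 mV

Full-scale span = 6.6 V.
LSB = 6.6 / 2^12 = 6.6 / 4096 = 0.00161133 V = 1.611 mV.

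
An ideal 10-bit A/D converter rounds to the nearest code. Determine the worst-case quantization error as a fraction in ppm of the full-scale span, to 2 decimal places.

488.28 ppm

Rounding → worst-case error = ½ LSB = V_FS/2^11, so 1e+06/2048 = 488.281 ppm of full scale.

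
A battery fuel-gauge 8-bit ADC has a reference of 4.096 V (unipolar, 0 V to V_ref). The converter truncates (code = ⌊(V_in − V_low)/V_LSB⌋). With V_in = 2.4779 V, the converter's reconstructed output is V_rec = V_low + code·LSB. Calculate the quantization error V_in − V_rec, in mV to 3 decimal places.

Step size: 4.096 V ÷ 2^8 = 16.000 mV.
(V_in − V_low)/LSB = (2.4779 − 0)/0.016 = 154.8688 → code 154 (floor).
Code 154 maps back to 0 + 154×0.016 V = 2.464 V.
Error = 2.4779 − 2.464 = 0.0139 V = 13.900 mV.

13.900 mV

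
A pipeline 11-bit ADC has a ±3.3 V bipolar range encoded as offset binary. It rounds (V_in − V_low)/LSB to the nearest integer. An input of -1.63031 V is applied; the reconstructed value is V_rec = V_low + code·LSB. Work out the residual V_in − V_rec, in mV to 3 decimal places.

LSB = 6.6/2^11 = 3.223 mV.
(-1.63031 − (−3.3))/0.00322266 = 518.1099; round gives code 518.
Code 518 maps back to (−3.3) + 518×0.00322266 V = -1.6306641 V.
Difference: 0.000354062 V → 0.354 mV.

0.354 mV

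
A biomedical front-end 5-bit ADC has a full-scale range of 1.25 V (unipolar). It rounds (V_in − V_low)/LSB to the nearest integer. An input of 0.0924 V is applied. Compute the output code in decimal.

Full-scale span = 1.25 V; LSB = 1.25/2^5 = 39.062 mV.
(V_in − V_low)/LSB = (0.0924 − 0) / 0.0390625 = 2.365.
round(2.365) = 2.

code 2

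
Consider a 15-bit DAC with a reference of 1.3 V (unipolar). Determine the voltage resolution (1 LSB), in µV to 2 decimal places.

39.67 µV

Full-scale span = 1.3 V.
LSB = 1.3 / 2^15 = 1.3 / 32768 = 3.96729e-05 V = 39.67 µV.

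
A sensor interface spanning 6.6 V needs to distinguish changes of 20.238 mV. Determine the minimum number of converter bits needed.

Number of steps required ≥ 6.6 V / 20.238 mV = 326.12.
Need 2^N ≥ 326.12; 2^8 = 256, 2^9 = 512.
Minimum N = 9.

9 bits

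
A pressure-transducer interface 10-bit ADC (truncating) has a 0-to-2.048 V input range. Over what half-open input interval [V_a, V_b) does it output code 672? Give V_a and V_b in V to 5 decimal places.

LSB = 2.048/2^10 = 2.000 mV.
V_a = V_low + 672·LSB = 1.344 V; V_b = V_low + 673·LSB = 1.346 V.

[1.34400 V, 1.34600 V)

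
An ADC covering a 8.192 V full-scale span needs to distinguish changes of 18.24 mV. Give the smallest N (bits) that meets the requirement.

9 bits

Number of steps required ≥ 8.192 V / 18.24 mV = 449.12.
Need 2^N ≥ 449.12; 2^8 = 256, 2^9 = 512.
Minimum N = 9.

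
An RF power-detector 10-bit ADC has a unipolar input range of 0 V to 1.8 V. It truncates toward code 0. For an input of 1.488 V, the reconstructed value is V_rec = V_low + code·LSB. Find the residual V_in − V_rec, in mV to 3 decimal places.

LSB = 1.8/2^10 = 1.758 mV.
(V_in − V_low)/LSB = (1.488 − 0)/0.00175781 = 846.5067 → code 846 (floor).
V_rec = 0 + 846·0.00175781 = 1.4871094 V.
Difference: 0.000890625 V → 0.891 mV.

0.891 mV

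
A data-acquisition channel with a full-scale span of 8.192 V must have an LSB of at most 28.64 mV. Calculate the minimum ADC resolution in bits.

9 bits

Number of steps required ≥ 8.192 V / 28.64 mV = 286.03.
Need 2^N ≥ 286.03; 2^8 = 256, 2^9 = 512.
Minimum N = 9.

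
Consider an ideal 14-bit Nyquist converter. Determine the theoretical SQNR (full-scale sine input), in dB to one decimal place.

86.0 dB

SNR ≈ 6.02·N + 1.76 dB = 6.02·14 + 1.76 = 86.04 dB.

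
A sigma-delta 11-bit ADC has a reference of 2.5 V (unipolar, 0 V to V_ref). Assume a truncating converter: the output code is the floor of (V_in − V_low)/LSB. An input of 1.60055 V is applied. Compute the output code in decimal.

LSB = 2.5 V / 2048 = 1.221 mV.
Input sits at 1311.171 steps above V_low.
Floor → code 1311.

code 1311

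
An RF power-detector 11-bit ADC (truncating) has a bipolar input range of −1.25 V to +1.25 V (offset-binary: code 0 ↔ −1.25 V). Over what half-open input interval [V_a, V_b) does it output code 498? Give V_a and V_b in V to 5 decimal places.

[-0.64209 V, -0.64087 V)

LSB = 2.5/2^11 = 1.221 mV.
V_a = V_low + 498·LSB = -0.64209 V; V_b = V_low + 499·LSB = -0.640869 V.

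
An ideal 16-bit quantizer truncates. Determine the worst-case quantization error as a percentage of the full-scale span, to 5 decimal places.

0.00153 %

Truncating → worst-case error = 1 LSB = V_FS/2^16, so 100/65536 = 0.00152588 % of full scale.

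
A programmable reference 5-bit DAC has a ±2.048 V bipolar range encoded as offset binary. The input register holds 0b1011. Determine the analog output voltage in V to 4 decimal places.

-0.6400 V

LSB = 4.096 V / 2^5 = 128.000 mV.
Code 0b1011 = 11 decimal.
V_out = (−2.048) + 11 × 0.128 V = -0.64 V.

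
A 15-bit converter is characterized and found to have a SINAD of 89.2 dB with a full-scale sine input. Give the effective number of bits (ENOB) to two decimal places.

14.52 bits

ENOB = (SINAD − 1.76) / 6.02 = (89.2 − 1.76)/6.02 = 14.525.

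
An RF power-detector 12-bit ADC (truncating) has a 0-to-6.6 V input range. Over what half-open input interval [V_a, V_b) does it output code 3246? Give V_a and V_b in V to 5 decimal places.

LSB = 6.6/2^12 = 1.611 mV.
V_a = V_low + 3246·LSB = 5.23037 V; V_b = V_low + 3247·LSB = 5.23198 V.

[5.23037 V, 5.23198 V)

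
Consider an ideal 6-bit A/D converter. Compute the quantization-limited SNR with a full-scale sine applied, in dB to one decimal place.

37.9 dB

SNR ≈ 6.02·N + 1.76 dB = 6.02·6 + 1.76 = 37.88 dB.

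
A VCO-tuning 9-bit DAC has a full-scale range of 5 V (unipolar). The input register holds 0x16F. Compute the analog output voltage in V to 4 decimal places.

LSB = 5 V / 2^9 = 9.766 mV.
Code 0x16F = 367 decimal.
V_out = 0 + 367 × 0.00976562 V = 3.58398 V.

3.5840 V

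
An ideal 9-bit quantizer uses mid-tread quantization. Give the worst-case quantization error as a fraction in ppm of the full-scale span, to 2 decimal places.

Rounding → worst-case error = ½ LSB = V_FS/2^10, so 1e+06/1024 = 976.562 ppm of full scale.

976.56 ppm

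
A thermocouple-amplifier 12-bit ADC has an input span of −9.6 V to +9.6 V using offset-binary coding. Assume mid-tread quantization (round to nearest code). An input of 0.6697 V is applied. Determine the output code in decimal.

code 2191

Full-scale span = 19.2 V; LSB = 19.2/2^12 = 4.688 mV.
(0.6697 − (−9.6)) / 0.0046875 = 2190.869 LSBs.
So the output code is 2191.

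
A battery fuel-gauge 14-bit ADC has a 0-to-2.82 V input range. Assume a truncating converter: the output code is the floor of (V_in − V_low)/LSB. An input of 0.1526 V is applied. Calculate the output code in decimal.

code 886

LSB = 2.82 V / 16384 = 172.12 µV.
(0.1526 − 0) / 0.000172119 = 886.595 LSBs.
So the output code is 886.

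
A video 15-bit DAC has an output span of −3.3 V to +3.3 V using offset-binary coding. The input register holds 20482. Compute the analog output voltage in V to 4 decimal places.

0.8254 V

LSB = 6.6 V / 2^15 = 201.42 µV.
V_out = (−3.3) + 20482 × 0.000201416 V = 0.825403 V.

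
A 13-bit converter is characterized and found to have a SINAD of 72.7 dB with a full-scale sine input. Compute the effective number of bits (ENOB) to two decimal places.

11.78 bits

ENOB = (SINAD − 1.76) / 6.02 = (72.7 − 1.76)/6.02 = 11.784.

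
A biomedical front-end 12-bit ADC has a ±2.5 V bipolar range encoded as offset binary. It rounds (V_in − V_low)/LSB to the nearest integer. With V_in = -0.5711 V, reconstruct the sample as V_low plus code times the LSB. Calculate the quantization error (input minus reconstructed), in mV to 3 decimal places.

0.189 mV

LSB = 5/2^12 = 1.221 mV.
(V_in − V_low)/LSB = (-0.5711 − (−2.5))/0.0012207 = 1580.1549 → code 1580 (round).
Reconstructed: -0.57128906 V.
Error = -0.5711 − (−0.57128906) = 0.000189062 V = 0.189 mV.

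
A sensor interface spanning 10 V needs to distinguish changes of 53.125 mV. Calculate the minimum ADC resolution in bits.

Number of steps required ≥ 10 V / 53.125 mV = 188.24.
Need 2^N ≥ 188.24; 2^7 = 128, 2^8 = 256.
Minimum N = 8.

8 bits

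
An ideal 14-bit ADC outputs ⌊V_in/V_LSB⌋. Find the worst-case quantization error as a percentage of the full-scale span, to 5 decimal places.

0.00610 %

Truncating → worst-case error = 1 LSB = V_FS/2^14, so 100/16384 = 0.00610352 % of full scale.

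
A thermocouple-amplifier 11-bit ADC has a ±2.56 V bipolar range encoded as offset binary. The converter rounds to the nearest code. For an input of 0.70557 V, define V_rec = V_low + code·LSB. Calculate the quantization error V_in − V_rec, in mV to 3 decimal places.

0.570 mV

Step size: 5.12 V ÷ 2^11 = 2.500 mV.
(0.70557 − (−2.56))/0.0025 = 1306.2280; round gives code 1306.
Code 1306 maps back to (−2.56) + 1306×0.0025 V = 0.705 V.
Error = 0.70557 − 0.705 = 0.00057 V = 0.570 mV.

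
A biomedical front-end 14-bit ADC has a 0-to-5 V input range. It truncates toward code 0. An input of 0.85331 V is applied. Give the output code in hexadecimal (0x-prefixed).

LSB = 5 V / 16384 = 305.18 µV.
(0.85331 − 0) / 0.000305176 = 2796.126 LSBs.
⌊·⌋(2796.126) = 2796.
In hexadecimal (0x-prefixed): 0xAEC.

code 0xAEC (decimal 2796)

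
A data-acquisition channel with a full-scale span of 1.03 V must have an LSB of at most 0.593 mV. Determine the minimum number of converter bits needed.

Number of steps required ≥ 1.03 V / 0.593 mV = 1736.93.
Need 2^N ≥ 1736.93; 2^10 = 1024, 2^11 = 2048.
Minimum N = 11.

11 bits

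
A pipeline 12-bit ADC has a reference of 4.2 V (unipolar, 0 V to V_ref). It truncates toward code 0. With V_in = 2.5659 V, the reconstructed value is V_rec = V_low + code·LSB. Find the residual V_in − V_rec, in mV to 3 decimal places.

0.373 mV

One LSB is 4.2 V / 4096 = 1.025 mV.
Scaled input = 2502.3634 LSBs, so code = 2502.
V_rec = 0 + 2502·0.00102539 = 2.5655273 V.
Difference: 0.000372656 V → 0.373 mV.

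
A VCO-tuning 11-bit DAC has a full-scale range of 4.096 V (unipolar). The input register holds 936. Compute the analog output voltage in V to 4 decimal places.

LSB = 4.096 V / 2^11 = 2.000 mV.
V_out = 0 + 936 × 0.002 V = 1.872 V.

1.8720 V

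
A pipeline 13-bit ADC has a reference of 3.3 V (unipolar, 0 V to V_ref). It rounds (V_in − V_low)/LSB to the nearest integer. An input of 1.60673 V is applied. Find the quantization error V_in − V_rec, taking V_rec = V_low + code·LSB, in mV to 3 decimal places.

One LSB is 3.3 V / 8192 = 402.83 µV.
(1.60673 − 0)/0.000402832 = 3988.5855; round gives code 3989.
Reconstructed: 1.606897 V.
V_in − V_rec = -0.000166973 V = -0.167 mV.

-0.167 mV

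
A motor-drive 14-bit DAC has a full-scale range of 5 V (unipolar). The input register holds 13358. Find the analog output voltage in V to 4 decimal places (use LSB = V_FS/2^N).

4.0765 V

LSB = 5 V / 2^14 = 305.18 µV.
V_out = 0 + 13358 × 0.000305176 V = 4.07654 V.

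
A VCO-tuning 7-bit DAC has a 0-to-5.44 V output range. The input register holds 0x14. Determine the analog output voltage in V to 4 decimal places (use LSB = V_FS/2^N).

0.8500 V

LSB = 5.44 V / 2^7 = 42.500 mV.
Code 0x14 = 20 decimal.
V_out = 0 + 20 × 0.0425 V = 0.85 V.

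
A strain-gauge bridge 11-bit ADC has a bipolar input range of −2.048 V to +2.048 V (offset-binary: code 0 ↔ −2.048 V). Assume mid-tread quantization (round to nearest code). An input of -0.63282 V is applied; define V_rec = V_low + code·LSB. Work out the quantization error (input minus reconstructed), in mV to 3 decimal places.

-0.820 mV

LSB = 4.096/2^11 = 2.000 mV.
Scaled input = 707.5900 LSBs, so code = 708.
Code 708 maps back to (−2.048) + 708×0.002 V = -0.632 V.
Error = -0.63282 − (−0.632) = -0.00082 V = -0.820 mV.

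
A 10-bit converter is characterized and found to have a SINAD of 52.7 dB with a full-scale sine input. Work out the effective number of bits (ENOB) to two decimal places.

ENOB = (SINAD − 1.76) / 6.02 = (52.7 − 1.76)/6.02 = 8.462.

8.46 bits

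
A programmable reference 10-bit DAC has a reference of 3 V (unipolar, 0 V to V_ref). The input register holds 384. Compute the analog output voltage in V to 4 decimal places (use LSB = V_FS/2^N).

LSB = 3 V / 2^10 = 2.930 mV.
V_out = 0 + 384 × 0.00292969 V = 1.125 V.

1.1250 V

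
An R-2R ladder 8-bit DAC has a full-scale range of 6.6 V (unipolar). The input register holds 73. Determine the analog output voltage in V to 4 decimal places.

LSB = 6.6 V / 2^8 = 25.781 mV.
V_out = 0 + 73 × 0.0257812 V = 1.88203 V.

1.8820 V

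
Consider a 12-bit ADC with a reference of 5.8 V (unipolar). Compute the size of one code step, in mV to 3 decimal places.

Full-scale span = 5.8 V.
LSB = 5.8 / 2^12 = 5.8 / 4096 = 0.00141602 V = 1.416 mV.

1.416 mV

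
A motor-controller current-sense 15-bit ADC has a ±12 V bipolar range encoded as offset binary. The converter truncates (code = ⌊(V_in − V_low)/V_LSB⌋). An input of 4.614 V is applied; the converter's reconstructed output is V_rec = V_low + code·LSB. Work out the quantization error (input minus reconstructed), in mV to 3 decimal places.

0.475 mV

One LSB is 24 V / 32768 = 0.732 mV.
(4.614 − (−12))/0.000732422 = 22683.6480; ⌊·⌋ gives code 22683.
Code 22683 maps back to (−12) + 22683×0.000732422 V = 4.6135254 V.
Error = 4.614 − 4.6135254 = 0.000474609 V = 0.475 mV.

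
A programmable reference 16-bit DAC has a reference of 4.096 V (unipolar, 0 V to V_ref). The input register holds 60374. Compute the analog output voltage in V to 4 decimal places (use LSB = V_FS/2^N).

3.7734 V

LSB = 4.096 V / 2^16 = 62.50 µV.
V_out = 0 + 60374 × 6.25e-05 V = 3.77338 V.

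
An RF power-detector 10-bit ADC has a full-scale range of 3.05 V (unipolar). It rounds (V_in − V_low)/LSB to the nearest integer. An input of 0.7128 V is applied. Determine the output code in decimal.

LSB = 3.05 V / 1024 = 2.979 mV.
(0.7128 − 0) / 0.00297852 = 239.314 LSBs.
Round → code 239.

code 239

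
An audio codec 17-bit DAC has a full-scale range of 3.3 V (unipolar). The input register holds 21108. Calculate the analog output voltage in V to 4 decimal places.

LSB = 3.3 V / 2^17 = 25.18 µV.
V_out = 0 + 21108 × 2.5177e-05 V = 0.531436 V.

0.5314 V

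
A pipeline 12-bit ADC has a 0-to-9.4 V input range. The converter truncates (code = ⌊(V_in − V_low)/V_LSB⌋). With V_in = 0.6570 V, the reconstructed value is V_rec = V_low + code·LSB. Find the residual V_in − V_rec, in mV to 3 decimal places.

0.652 mV

One LSB is 9.4 V / 4096 = 2.295 mV.
Scaled input = 286.2843 LSBs, so code = 286.
V_rec = 0 + 286·0.00229492 = 0.65634766 V.
V_in − V_rec = 0.000652344 V = 0.652 mV.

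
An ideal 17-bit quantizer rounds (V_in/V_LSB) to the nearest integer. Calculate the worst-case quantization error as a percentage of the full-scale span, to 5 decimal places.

0.00038 %

Rounding → worst-case error = ½ LSB = V_FS/2^18, so 100/262144 = 0.00038147 % of full scale.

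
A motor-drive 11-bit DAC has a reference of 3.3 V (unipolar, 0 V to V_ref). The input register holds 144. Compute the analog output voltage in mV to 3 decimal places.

232.031 mV

LSB = 3.3 V / 2^11 = 1.611 mV.
V_out = 0 + 144 × 0.00161133 V = 0.232031 V.
= 232.031 mV.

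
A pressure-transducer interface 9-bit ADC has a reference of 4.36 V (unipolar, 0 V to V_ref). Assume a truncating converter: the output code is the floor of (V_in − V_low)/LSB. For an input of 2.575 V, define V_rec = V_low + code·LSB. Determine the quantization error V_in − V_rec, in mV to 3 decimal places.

Step size: 4.36 V ÷ 2^9 = 8.516 mV.
Scaled input = 302.3853 LSBs, so code = 302.
Code 302 maps back to 0 + 302×0.00851563 V = 2.5717188 V.
V_in − V_rec = 0.00328125 V = 3.281 mV.

3.281 mV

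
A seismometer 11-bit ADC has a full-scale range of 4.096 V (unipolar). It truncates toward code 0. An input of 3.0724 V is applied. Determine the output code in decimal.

LSB = 4.096 V / 2048 = 2.000 mV.
(3.0724 − 0) / 0.002 = 1536.200 LSBs.
⌊·⌋(1536.200) = 1536.

code 1536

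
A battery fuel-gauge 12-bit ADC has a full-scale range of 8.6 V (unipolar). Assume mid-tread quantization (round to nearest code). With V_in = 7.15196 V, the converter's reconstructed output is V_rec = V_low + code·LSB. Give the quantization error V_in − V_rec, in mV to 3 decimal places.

Step size: 8.6 V ÷ 2^12 = 2.100 mV.
Scaled input = 3406.3289 LSBs, so code = 3406.
Reconstructed: 7.1512695 V.
Error = 7.15196 − 7.1512695 = 0.000690469 V = 0.690 mV.

0.690 mV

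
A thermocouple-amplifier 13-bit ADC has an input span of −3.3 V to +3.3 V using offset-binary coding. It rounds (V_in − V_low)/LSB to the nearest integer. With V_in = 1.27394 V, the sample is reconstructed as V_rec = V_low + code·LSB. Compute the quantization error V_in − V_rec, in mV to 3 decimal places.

Step size: 6.6 V ÷ 2^13 = 0.806 mV.
Scaled input = 5677.2298 LSBs, so code = 5677.
Reconstructed: 1.2737549 V.
Error = 1.27394 − 1.2737549 = 0.000185117 V = 0.185 mV.

0.185 mV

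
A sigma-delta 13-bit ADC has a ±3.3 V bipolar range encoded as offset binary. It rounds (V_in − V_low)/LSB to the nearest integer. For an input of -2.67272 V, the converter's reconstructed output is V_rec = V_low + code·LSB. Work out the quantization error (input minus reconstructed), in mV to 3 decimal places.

LSB = 6.6/2^13 = 0.806 mV.
(-2.67272 − (−3.3))/0.000805664 = 778.5875; round gives code 779.
Reconstructed: -2.6723877 V.
V_in − V_rec = -0.000332305 V = -0.332 mV.

-0.332 mV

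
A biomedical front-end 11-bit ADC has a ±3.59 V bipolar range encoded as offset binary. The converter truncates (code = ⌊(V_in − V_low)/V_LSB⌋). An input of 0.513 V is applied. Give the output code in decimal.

Full-scale span = 7.18 V; LSB = 7.18/2^11 = 3.506 mV.
(0.513 − (−3.59)) / 0.00350586 = 1170.326 LSBs.
Floor → code 1170.

code 1170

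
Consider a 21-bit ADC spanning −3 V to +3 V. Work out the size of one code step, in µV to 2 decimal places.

2.86 µV

Full-scale span = 6 V.
LSB = 6 / 2^21 = 6 / 2097152 = 2.86102e-06 V = 2.86 µV.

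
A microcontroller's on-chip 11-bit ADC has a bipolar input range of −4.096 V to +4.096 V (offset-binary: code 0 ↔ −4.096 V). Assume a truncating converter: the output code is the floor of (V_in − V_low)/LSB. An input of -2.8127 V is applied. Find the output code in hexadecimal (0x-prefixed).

code 0x140 (decimal 320)

With 2048 levels over 8.192 V, one step is 4.000 mV.
Input sits at 320.825 steps above V_low.
Floor → code 320.
In hexadecimal (0x-prefixed): 0x140.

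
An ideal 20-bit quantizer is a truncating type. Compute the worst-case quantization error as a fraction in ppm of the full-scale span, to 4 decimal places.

0.9537 ppm

Truncating → worst-case error = 1 LSB = V_FS/2^20, so 1e+06/1048576 = 0.953674 ppm of full scale.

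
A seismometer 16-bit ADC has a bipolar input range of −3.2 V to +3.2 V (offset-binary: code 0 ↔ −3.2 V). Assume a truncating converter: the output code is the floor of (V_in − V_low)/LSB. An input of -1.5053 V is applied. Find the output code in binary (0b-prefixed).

Full-scale span = 6.4 V; LSB = 6.4/2^16 = 97.66 µV.
(V_in − V_low)/LSB = (-1.5053 − (−3.2)) / 9.76563e-05 = 17353.728.
⌊·⌋(17353.728) = 17353.
In binary (0b-prefixed): 0b100001111001001.

code 0b100001111001001 (decimal 17353)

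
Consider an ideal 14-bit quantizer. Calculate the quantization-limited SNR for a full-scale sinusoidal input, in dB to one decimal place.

86.0 dB

SNR ≈ 6.02·N + 1.76 dB = 6.02·14 + 1.76 = 86.04 dB.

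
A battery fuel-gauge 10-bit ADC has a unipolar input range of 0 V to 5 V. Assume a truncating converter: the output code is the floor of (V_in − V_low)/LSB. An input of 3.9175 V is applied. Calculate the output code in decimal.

code 802

With 1024 levels over 5 V, one step is 4.883 mV.
(3.9175 − 0) / 0.00488281 = 802.304 LSBs.
Floor → code 802.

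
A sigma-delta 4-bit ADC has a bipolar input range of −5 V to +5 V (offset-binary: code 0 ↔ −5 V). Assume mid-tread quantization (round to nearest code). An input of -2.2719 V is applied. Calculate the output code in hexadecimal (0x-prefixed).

code 0x4 (decimal 4)

LSB = 10 V / 16 = 0.6250 V.
(V_in − V_low)/LSB = (-2.2719 − (−5)) / 0.625 = 4.365.
Round → code 4.
In hexadecimal (0x-prefixed): 0x4.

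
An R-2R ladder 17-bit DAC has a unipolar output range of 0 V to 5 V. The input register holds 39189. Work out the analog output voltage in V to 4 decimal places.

LSB = 5 V / 2^17 = 38.15 µV.
V_out = 0 + 39189 × 3.8147e-05 V = 1.49494 V.

1.4949 V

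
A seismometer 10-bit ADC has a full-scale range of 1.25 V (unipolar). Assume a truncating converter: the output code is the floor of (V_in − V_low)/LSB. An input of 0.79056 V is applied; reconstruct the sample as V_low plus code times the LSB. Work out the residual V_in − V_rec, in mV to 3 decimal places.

LSB = 1.25/2^10 = 1.221 mV.
(0.79056 − 0)/0.0012207 = 647.6268; ⌊·⌋ gives code 647.
Code 647 maps back to 0 + 647×0.0012207 V = 0.78979492 V.
Difference: 0.000765078 V → 0.765 mV.

0.765 mV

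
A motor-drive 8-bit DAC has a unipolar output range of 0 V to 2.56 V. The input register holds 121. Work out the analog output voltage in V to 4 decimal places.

1.2100 V

LSB = 2.56 V / 2^8 = 10.000 mV.
V_out = 0 + 121 × 0.01 V = 1.21 V.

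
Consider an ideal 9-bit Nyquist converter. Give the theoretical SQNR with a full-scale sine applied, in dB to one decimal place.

SNR ≈ 6.02·N + 1.76 dB = 6.02·9 + 1.76 = 55.94 dB.

55.9 dB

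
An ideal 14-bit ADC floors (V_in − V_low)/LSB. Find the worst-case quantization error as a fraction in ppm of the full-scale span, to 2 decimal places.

Truncating → worst-case error = 1 LSB = V_FS/2^14, so 1e+06/16384 = 61.0352 ppm of full scale.

61.04 ppm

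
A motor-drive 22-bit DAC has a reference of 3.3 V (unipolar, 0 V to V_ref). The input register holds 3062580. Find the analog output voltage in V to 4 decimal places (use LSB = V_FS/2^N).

LSB = 3.3 V / 2^22 = 0.79 µV.
V_out = 0 + 3062580 × 7.86781e-07 V = 2.40958 V.

2.4096 V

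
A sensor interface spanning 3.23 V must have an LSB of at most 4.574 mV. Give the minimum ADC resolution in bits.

10 bits

Number of steps required ≥ 3.23 V / 4.574 mV = 706.17.
Need 2^N ≥ 706.17; 2^9 = 512, 2^10 = 1024.
Minimum N = 10.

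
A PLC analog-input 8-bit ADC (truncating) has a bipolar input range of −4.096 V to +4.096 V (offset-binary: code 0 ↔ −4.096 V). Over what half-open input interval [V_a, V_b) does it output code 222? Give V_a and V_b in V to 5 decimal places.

[3.00800 V, 3.04000 V)

LSB = 8.192/2^8 = 32.000 mV.
V_a = V_low + 222·LSB = 3.008 V; V_b = V_low + 223·LSB = 3.04 V.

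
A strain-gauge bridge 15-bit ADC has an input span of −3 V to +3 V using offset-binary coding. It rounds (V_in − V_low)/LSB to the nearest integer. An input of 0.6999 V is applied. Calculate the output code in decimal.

With 32768 levels over 6 V, one step is 183.11 µV.
Input sits at 20206.387 steps above V_low.
So the output code is 20206.

code 20206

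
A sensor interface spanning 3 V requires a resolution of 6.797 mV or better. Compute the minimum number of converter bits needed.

Number of steps required ≥ 3 V / 6.797 mV = 441.37.
Need 2^N ≥ 441.37; 2^8 = 256, 2^9 = 512.
Minimum N = 9.

9 bits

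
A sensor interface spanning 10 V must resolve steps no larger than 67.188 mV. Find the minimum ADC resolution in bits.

Number of steps required ≥ 10 V / 67.188 mV = 148.84.
Need 2^N ≥ 148.84; 2^7 = 128, 2^8 = 256.
Minimum N = 8.

8 bits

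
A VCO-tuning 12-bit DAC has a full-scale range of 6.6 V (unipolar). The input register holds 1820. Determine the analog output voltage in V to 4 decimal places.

LSB = 6.6 V / 2^12 = 1.611 mV.
V_out = 0 + 1820 × 0.00161133 V = 2.93262 V.

2.9326 V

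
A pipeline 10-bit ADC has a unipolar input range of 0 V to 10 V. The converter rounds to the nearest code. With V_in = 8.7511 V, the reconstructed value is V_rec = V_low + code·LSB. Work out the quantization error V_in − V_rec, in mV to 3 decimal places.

One LSB is 10 V / 1024 = 9.766 mV.
Scaled input = 896.1126 LSBs, so code = 896.
Code 896 maps back to 0 + 896×0.00976562 V = 8.75 V.
V_in − V_rec = 0.0011 V = 1.100 mV.

1.100 mV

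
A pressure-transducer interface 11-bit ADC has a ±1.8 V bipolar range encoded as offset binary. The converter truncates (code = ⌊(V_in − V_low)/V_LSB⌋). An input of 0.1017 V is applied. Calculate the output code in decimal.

LSB = 3.6 V / 2048 = 1.758 mV.
(0.1017 − (−1.8)) / 0.00175781 = 1081.856 LSBs.
So the output code is 1081.

code 1081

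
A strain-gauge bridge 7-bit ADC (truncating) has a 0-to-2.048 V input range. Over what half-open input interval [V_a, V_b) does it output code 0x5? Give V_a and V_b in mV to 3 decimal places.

[80.000 mV, 96.000 mV)

LSB = 2.048/2^7 = 16.000 mV.
Code 0x5 = 5 decimal.
V_a = V_low + 5·LSB = 0.08 V; V_b = V_low + 6·LSB = 0.096 V.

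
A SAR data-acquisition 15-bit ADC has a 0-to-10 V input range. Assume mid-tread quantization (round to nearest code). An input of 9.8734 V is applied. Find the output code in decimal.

code 32353

With 32768 levels over 10 V, one step is 305.18 µV.
(V_in − V_low)/LSB = (9.8734 − 0) / 0.000305176 = 32353.157.
So the output code is 32353.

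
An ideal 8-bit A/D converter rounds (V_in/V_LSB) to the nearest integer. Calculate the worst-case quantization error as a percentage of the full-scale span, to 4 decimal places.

0.1953 %

Rounding → worst-case error = ½ LSB = V_FS/2^9, so 100/512 = 0.195312 % of full scale.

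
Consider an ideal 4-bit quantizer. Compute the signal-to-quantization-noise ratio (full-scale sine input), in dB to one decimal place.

25.8 dB

SNR ≈ 6.02·N + 1.76 dB = 6.02·4 + 1.76 = 25.84 dB.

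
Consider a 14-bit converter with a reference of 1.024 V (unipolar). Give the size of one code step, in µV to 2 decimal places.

62.50 µV

Full-scale span = 1.024 V.
LSB = 1.024 / 2^14 = 1.024 / 16384 = 6.25e-05 V = 62.50 µV.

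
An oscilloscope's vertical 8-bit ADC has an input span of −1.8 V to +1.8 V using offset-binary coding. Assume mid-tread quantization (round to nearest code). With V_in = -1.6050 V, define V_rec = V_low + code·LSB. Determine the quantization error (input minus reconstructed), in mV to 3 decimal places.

-1.875 mV

LSB = 3.6/2^8 = 14.062 mV.
Scaled input = 13.8667 LSBs, so code = 14.
V_rec = (−1.8) + 14·0.0140625 = -1.603125 V.
V_in − V_rec = -0.001875 V = -1.875 mV.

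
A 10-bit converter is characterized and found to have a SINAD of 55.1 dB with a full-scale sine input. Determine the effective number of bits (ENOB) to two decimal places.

ENOB = (SINAD − 1.76) / 6.02 = (55.1 − 1.76)/6.02 = 8.860.

8.86 bits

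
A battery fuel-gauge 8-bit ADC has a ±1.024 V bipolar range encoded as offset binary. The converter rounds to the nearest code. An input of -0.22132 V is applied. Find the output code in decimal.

code 100

LSB = 2.048 V / 256 = 8.000 mV.
(-0.22132 − (−1.024)) / 0.008 = 100.335 LSBs.
Round → code 100.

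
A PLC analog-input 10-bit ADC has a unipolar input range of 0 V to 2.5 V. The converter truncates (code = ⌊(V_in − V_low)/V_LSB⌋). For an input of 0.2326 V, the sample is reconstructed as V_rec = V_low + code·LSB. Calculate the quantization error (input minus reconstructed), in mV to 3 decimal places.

0.666 mV

One LSB is 2.5 V / 1024 = 2.441 mV.
Scaled input = 95.2730 LSBs, so code = 95.
Code 95 maps back to 0 + 95×0.00244141 V = 0.23193359 V.
Error = 0.2326 − 0.23193359 = 0.000666406 V = 0.666 mV.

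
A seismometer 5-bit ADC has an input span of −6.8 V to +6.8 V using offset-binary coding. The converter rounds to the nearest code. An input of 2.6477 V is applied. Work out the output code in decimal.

Full-scale span = 13.6 V; LSB = 13.6/2^5 = 425.000 mV.
(V_in − V_low)/LSB = (2.6477 − (−6.8)) / 0.425 = 22.230.
round(22.230) = 22.

code 22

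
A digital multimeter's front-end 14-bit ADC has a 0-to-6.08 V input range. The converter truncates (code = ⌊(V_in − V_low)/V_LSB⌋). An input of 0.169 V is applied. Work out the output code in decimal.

Full-scale span = 6.08 V; LSB = 6.08/2^14 = 371.09 µV.
Input sits at 455.411 steps above V_low.
⌊·⌋(455.411) = 455.

code 455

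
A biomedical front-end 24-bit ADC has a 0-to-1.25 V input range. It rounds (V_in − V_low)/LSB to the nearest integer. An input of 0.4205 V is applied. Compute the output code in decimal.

code 5643855

Full-scale span = 1.25 V; LSB = 1.25/2^24 = 0.07 µV.
Input sits at 5643855.462 steps above V_low.
So the output code is 5643855.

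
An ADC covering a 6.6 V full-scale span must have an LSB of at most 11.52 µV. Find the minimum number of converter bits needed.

Number of steps required ≥ 6.6 V / 11.52 µV = 572916.67.
Need 2^N ≥ 572916.67; 2^19 = 524288, 2^20 = 1048576.
Minimum N = 20.

20 bits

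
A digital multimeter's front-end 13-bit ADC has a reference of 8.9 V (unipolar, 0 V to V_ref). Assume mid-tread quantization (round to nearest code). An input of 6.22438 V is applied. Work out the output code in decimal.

code 5729

LSB = 8.9 V / 8192 = 1.086 mV.
(6.22438 − 0) / 0.00108643 = 5729.227 LSBs.
round(5729.227) = 5729.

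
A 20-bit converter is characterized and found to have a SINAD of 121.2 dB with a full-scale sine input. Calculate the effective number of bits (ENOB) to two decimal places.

ENOB = (SINAD − 1.76) / 6.02 = (121.2 − 1.76)/6.02 = 19.841.

19.84 bits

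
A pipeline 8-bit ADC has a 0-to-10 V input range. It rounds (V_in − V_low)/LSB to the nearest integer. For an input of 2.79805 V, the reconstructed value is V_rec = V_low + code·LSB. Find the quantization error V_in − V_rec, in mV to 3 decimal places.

-14.450 mV

LSB = 10/2^8 = 39.062 mV.
(V_in − V_low)/LSB = (2.79805 − 0)/0.0390625 = 71.6301 → code 72 (round).
V_rec = 0 + 72·0.0390625 = 2.8125 V.
Difference: -0.01445 V → -14.450 mV.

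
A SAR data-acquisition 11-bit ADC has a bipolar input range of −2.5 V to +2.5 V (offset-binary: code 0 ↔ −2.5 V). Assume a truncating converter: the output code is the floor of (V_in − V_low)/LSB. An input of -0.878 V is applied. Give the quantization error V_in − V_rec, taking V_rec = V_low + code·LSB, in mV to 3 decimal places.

One LSB is 5 V / 2048 = 2.441 mV.
Scaled input = 664.3712 LSBs, so code = 664.
Reconstructed: -0.87890625 V.
V_in − V_rec = 0.00090625 V = 0.906 mV.

0.906 mV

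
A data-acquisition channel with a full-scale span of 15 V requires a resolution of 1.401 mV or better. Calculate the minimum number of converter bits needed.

14 bits

Number of steps required ≥ 15 V / 1.401 mV = 10706.64.
Need 2^N ≥ 10706.64; 2^13 = 8192, 2^14 = 16384.
Minimum N = 14.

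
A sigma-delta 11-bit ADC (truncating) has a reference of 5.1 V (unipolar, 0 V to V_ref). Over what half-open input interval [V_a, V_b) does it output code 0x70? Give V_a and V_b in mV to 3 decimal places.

LSB = 5.1/2^11 = 2.490 mV.
Code 0x70 = 112 decimal.
V_a = V_low + 112·LSB = 0.278906 V; V_b = V_low + 113·LSB = 0.281396 V.

[278.906 mV, 281.396 mV)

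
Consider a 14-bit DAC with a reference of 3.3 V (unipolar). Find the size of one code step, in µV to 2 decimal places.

201.42 µV

Full-scale span = 3.3 V.
LSB = 3.3 / 2^14 = 3.3 / 16384 = 0.000201416 V = 201.42 µV.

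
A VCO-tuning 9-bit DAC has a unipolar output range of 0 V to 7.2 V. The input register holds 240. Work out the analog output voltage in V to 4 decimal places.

3.3750 V

LSB = 7.2 V / 2^9 = 14.062 mV.
V_out = 0 + 240 × 0.0140625 V = 3.375 V.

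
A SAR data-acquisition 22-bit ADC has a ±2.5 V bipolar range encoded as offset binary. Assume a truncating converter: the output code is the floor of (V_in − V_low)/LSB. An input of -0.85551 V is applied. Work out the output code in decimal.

code 1379498

With 4194304 levels over 5 V, one step is 1.19 µV.
(-0.85551 − (−2.5)) / 1.19209e-06 = 1379498.197 LSBs.
Floor → code 1379498.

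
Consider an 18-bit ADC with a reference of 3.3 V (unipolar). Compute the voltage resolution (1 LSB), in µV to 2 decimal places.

12.59 µV

Full-scale span = 3.3 V.
LSB = 3.3 / 2^18 = 3.3 / 262144 = 1.25885e-05 V = 12.59 µV.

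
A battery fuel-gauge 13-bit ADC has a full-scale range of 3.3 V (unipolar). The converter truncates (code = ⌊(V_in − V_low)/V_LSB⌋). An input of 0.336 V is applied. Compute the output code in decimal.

code 834

With 8192 levels over 3.3 V, one step is 402.83 µV.
Input sits at 834.095 steps above V_low.
Floor → code 834.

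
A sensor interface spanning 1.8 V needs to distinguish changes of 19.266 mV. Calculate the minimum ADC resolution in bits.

Number of steps required ≥ 1.8 V / 19.266 mV = 93.43.
Need 2^N ≥ 93.43; 2^6 = 64, 2^7 = 128.
Minimum N = 7.

7 bits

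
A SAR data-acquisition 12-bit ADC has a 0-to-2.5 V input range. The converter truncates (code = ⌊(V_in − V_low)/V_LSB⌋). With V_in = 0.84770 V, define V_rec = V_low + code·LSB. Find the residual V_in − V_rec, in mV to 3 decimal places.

0.532 mV

LSB = 2.5/2^12 = 0.610 mV.
(V_in − V_low)/LSB = (0.84770 − 0)/0.000610352 = 1388.8717 → code 1388 (floor).
Code 1388 maps back to 0 + 1388×0.000610352 V = 0.84716797 V.
Error = 0.84770 − 0.84716797 = 0.000532031 V = 0.532 mV.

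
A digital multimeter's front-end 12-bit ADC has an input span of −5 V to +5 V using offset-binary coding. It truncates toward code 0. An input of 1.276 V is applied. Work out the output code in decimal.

With 4096 levels over 10 V, one step is 2.441 mV.
Input sits at 2570.650 steps above V_low.
Floor → code 2570.

code 2570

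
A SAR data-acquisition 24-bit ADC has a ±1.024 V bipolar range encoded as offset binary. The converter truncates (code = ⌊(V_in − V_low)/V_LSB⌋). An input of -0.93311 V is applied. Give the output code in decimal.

code 744570

With 16777216 levels over 2.048 V, one step is 0.12 µV.
(V_in − V_low)/LSB = (-0.93311 − (−1.024)) / 1.2207e-07 = 744570.880.
So the output code is 744570.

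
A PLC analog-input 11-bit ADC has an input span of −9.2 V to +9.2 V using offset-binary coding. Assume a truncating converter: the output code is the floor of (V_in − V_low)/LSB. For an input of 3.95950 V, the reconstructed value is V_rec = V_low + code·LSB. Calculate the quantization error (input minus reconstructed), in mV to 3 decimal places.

One LSB is 18.4 V / 2048 = 8.984 mV.
(V_in − V_low)/LSB = (3.95950 − (−9.2))/0.00898437 = 1464.7096 → code 1464 (floor).
Reconstructed: 3.953125 V.
V_in − V_rec = 0.006375 V = 6.375 mV.

6.375 mV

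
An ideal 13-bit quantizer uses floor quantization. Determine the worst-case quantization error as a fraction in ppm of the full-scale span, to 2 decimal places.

Truncating → worst-case error = 1 LSB = V_FS/2^13, so 1e+06/8192 = 122.07 ppm of full scale.

122.07 ppm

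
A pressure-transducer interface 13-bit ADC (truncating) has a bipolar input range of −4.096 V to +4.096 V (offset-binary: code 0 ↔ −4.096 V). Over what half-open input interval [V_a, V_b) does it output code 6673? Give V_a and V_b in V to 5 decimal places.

LSB = 8.192/2^13 = 1.000 mV.
V_a = V_low + 6673·LSB = 2.577 V; V_b = V_low + 6674·LSB = 2.578 V.

[2.57700 V, 2.57800 V)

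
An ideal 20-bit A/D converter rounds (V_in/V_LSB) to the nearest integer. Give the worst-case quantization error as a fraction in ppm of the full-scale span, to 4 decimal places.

0.4768 ppm

Rounding → worst-case error = ½ LSB = V_FS/2^21, so 1e+06/2097152 = 0.476837 ppm of full scale.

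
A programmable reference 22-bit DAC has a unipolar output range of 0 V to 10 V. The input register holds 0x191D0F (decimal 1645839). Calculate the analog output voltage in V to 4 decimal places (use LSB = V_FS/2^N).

LSB = 10 V / 2^22 = 2.38 µV.
Code 0x191D0F = 1645839 decimal.
V_out = 0 + 1645839 × 2.38419e-06 V = 3.92399 V.

3.9240 V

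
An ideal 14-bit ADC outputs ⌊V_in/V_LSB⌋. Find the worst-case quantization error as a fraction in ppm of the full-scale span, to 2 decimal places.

Truncating → worst-case error = 1 LSB = V_FS/2^14, so 1e+06/16384 = 61.0352 ppm of full scale.

61.04 ppm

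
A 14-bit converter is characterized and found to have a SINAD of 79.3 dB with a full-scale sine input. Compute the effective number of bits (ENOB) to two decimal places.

12.88 bits

ENOB = (SINAD − 1.76) / 6.02 = (79.3 − 1.76)/6.02 = 12.880.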